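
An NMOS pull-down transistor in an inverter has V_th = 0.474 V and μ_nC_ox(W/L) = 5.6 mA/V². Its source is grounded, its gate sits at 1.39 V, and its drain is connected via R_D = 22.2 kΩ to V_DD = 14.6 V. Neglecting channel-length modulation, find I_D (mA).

I_D = 0.651 mA

V_GS = V_G = 1.39 V, so V_ov = 1.39 − 0.474 = 0.916 V.
Assume saturation: I_D = ½ k_n V_ov² = 0.5 × 5.6 × 0.916² = 2.35 mA, giving V_DS = V_DD − I_D R_D = 14.6 − 2.35 × 22.2 = -37.6 V.
But -37.6 V < V_ov = 0.916 V, so the device is actually in triode.
In triode I_D = k_n[V_ov V_DS − ½ V_DS²] and I_D = (V_DD − V_DS)/R_D. Equating: 62.2 V_DS² − 114.9 V_DS + 14.6 = 0, giving V_DS = 0.137 V (the root below V_ov).
I_D = (14.6 − 0.137) / 22.2 = 0.651 mA.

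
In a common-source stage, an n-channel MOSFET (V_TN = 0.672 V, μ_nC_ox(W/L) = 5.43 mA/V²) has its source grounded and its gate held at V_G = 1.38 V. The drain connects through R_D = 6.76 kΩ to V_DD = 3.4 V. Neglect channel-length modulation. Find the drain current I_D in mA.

V_GS = V_G = 1.38 V, so V_ov = 1.38 − 0.672 = 0.708 V.
Assume saturation: I_D = ½ k_n V_ov² = 0.5 × 5.43 × 0.708² = 1.36 mA, giving V_DS = V_DD − I_D R_D = 3.4 − 1.36 × 6.76 = -5.8 V.
But -5.8 V < V_ov = 0.708 V, so the device is actually in triode.
In triode I_D = k_n[V_ov V_DS − ½ V_DS²] and I_D = (V_DD − V_DS)/R_D. Equating: 18.4 V_DS² − 26.99 V_DS + 3.4 = 0, giving V_DS = 0.139 V (the root below V_ov).
I_D = (3.4 − 0.139) / 6.76 = 0.482 mA.

I_D = 0.482 mA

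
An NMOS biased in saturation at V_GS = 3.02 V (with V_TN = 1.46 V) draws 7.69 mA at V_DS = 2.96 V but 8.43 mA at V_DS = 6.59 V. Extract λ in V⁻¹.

λ = 0.0288 V⁻¹

With V_GS fixed, I_D ∝ (1 + λ V_DS) in saturation, so I_D2/I_D1 = (1 + λ V_DS2)/(1 + λ V_DS1).
8.43/7.69 = 1.096 = (1 + 6.59 λ)/(1 + 2.96 λ).
Solving: λ (I_D1 V_DS2 − I_D2 V_DS1) = I_D2 − I_D1, so λ = (8.43 − 7.69) / (7.69 × 6.59 − 8.43 × 2.96) = 0.74 / 25.7 = 0.0288 V⁻¹.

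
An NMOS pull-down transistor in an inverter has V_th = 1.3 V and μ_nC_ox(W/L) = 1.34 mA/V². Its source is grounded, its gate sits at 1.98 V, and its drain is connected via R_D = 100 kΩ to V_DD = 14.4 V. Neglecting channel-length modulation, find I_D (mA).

I_D = 0.142 mA

V_GS = V_G = 1.98 V, so V_ov = 1.98 − 1.3 = 0.68 V.
Assume saturation: I_D = ½ k_n V_ov² = 0.5 × 1.34 × 0.68² = 0.31 mA, giving V_DS = V_DD − I_D R_D = 14.4 − 0.31 × 100 = -16.6 V.
But -16.6 V < V_ov = 0.68 V, so the device is actually in triode.
In triode I_D = k_n[V_ov V_DS − ½ V_DS²] and I_D = (V_DD − V_DS)/R_D. Equating: 67 V_DS² − 92.12 V_DS + 14.4 = 0, giving V_DS = 0.18 V (the root below V_ov).
I_D = (14.4 − 0.18) / 100 = 0.142 mA.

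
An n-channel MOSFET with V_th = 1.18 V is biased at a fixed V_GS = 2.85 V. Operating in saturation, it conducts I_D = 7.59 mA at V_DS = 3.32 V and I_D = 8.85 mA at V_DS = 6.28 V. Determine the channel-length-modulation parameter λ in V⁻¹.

λ = 0.0689 V⁻¹

With V_GS fixed, I_D ∝ (1 + λ V_DS) in saturation, so I_D2/I_D1 = (1 + λ V_DS2)/(1 + λ V_DS1).
8.85/7.59 = 1.166 = (1 + 6.28 λ)/(1 + 3.32 λ).
Solving: λ (I_D1 V_DS2 − I_D2 V_DS1) = I_D2 − I_D1, so λ = (8.85 − 7.59) / (7.59 × 6.28 − 8.85 × 3.32) = 1.26 / 18.3 = 0.0689 V⁻¹.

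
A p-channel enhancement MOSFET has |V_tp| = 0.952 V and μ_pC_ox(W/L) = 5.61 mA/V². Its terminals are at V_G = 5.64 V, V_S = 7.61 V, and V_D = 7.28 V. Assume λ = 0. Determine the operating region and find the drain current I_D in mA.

V_SG = V_S − V_G = 7.61 − 5.64 = 1.97 V; V_SD = V_S − V_D = 7.61 − 7.28 = 0.33 V.
V_ov = V_SG − |V_tp| = 1.97 − 0.952 = 1.02 V.
Since V_SD = 0.33 V < V_ov = 1.02 V, the device is in the triode region.
I_D = k_p [V_ov · V_SD − ½ V_SD²] = 5.61 × [1.02 × 0.33 − 0.5 × 0.33²] = 1.58 mA.

Triode; I_D = 1.58 mA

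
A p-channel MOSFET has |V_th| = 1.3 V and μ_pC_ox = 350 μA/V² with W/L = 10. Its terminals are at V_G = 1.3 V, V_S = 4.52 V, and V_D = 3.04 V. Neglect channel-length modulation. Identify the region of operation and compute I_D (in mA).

Triode; I_D = 6.11 mA

V_SG = V_S − V_G = 4.52 − 1.3 = 3.22 V; V_SD = V_S − V_D = 4.52 − 3.04 = 1.48 V.
k_p = μ_pC_ox · (W/L) = 3.5 mA/V².
V_ov = V_SG − |V_th| = 3.22 − 1.3 = 1.92 V.
Since V_SD = 1.48 V < V_ov = 1.92 V, the device is in the triode region.
I_D = k_p [V_ov · V_SD − ½ V_SD²] = 3.5 × [1.92 × 1.48 − 0.5 × 1.48²] = 6.11 mA.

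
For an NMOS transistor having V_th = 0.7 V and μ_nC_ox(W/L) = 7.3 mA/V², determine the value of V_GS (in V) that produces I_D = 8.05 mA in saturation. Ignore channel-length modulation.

In saturation I_D = ½ k_n (V_GS − V_th)², so V_GS − V_th = √(2 I_D / k_n) = √(2 × 8.05 / 7.3) = 1.49 V.
V_GS = 0.7 + 1.49 = 2.19 V.

V_GS = 2.19 V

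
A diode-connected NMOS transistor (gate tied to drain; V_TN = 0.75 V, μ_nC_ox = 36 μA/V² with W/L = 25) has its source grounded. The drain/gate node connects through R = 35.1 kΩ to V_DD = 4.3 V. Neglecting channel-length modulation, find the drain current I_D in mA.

With gate tied to drain, V_GS = V_DS ≥ V_GS − V_TN, so the device is in saturation.
k_n = μ_nC_ox · (W/L) = 0.9 mA/V².
KCL at the drain: ½ k_n (V_GS − V_TN)² = (V_DD − V_GS)/R.
Let x = V_GS − 0.75. Then 15.8 x² + x − 3.55 = 0, giving x = 0.443 V (positive root), so V_GS = 1.19 V.
I_D = (V_DD − V_GS)/R = (4.3 − 1.19) / 35.1 = 0.0885 mA.

I_D = 0.0885 mA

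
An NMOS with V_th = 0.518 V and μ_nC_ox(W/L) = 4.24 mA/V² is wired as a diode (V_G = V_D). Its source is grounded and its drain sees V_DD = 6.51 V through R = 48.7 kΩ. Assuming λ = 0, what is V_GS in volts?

V_GS = 0.754 V

With gate tied to drain, V_GS = V_DS ≥ V_GS − V_th, so the device is in saturation.
KCL at the drain: ½ k_n (V_GS − V_th)² = (V_DD − V_GS)/R.
Let x = V_GS − 0.518. Then 103 x² + x − 5.992 = 0, giving x = 0.236 V (positive root), so V_GS = 0.754 V.
I_D = (V_DD − V_GS)/R = (6.51 − 0.754) / 48.7 = 0.118 mA.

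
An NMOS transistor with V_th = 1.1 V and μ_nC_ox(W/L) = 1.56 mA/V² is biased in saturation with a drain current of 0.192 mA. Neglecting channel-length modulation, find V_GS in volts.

V_GS = 1.60 V

In saturation I_D = ½ k_n (V_GS − V_th)², so V_GS − V_th = √(2 I_D / k_n) = √(2 × 0.192 / 1.56) = 0.496 V.
V_GS = 1.1 + 0.496 = 1.6 V.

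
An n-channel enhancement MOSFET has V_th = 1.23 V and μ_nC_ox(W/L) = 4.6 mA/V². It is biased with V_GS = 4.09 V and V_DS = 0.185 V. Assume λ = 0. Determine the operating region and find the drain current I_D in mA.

Triode; I_D = 2.36 mA

V_ov = V_GS − V_th = 4.09 − 1.23 = 2.86 V.
Since V_DS = 0.185 V < V_ov = 2.86 V, the device is in the triode region.
I_D = k_n [V_ov · V_DS − ½ V_DS²] = 4.6 × [2.86 × 0.185 − 0.5 × 0.185²] = 2.36 mA.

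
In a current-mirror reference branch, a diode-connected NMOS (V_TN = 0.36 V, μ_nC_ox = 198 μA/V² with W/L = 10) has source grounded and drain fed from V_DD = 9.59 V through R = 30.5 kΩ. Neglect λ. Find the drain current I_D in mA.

With gate tied to drain, V_GS = V_DS ≥ V_GS − V_TN, so the device is in saturation.
k_n = μ_nC_ox · (W/L) = 1.98 mA/V².
KCL at the drain: ½ k_n (V_GS − V_TN)² = (V_DD − V_GS)/R.
Let x = V_GS − 0.36. Then 30.2 x² + x − 9.23 = 0, giving x = 0.537 V (positive root), so V_GS = 0.897 V.
I_D = (V_DD − V_GS)/R = (9.59 − 0.897) / 30.5 = 0.285 mA.

I_D = 0.285 mA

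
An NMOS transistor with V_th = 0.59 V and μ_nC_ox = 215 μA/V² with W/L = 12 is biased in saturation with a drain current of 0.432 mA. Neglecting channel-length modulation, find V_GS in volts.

V_GS = 1.17 V

k_n = μ_nC_ox · (W/L) = 2.58 mA/V².
In saturation I_D = ½ k_n (V_GS − V_th)², so V_GS − V_th = √(2 I_D / k_n) = √(2 × 0.432 / 2.58) = 0.579 V.
V_GS = 0.59 + 0.579 = 1.17 V.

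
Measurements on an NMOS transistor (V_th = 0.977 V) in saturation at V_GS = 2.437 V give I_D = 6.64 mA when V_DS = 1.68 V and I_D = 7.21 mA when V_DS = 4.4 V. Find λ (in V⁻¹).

With V_GS fixed, I_D ∝ (1 + λ V_DS) in saturation, so I_D2/I_D1 = (1 + λ V_DS2)/(1 + λ V_DS1).
7.21/6.64 = 1.086 = (1 + 4.4 λ)/(1 + 1.68 λ).
Solving: λ (I_D1 V_DS2 − I_D2 V_DS1) = I_D2 − I_D1, so λ = (7.21 − 6.64) / (6.64 × 4.4 − 7.21 × 1.68) = 0.57 / 17.1 = 0.0333 V⁻¹.

λ = 0.0333 V⁻¹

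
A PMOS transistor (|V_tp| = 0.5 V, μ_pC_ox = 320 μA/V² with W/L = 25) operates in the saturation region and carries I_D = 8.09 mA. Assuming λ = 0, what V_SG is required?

k_p = μ_pC_ox · (W/L) = 8 mA/V².
In saturation I_D = ½ k_p (V_SG − |V_tp|)², so V_SG − |V_tp| = √(2 I_D / k_p) = √(2 × 8.09 / 8) = 1.42 V.
V_SG = 0.5 + 1.42 = 1.92 V.

V_SG = 1.92 V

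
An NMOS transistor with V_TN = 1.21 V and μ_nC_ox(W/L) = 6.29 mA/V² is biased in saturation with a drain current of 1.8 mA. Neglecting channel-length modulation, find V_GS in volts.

V_GS = 1.97 V

In saturation I_D = ½ k_n (V_GS − V_TN)², so V_GS − V_TN = √(2 I_D / k_n) = √(2 × 1.8 / 6.29) = 0.757 V.
V_GS = 1.21 + 0.757 = 1.97 V.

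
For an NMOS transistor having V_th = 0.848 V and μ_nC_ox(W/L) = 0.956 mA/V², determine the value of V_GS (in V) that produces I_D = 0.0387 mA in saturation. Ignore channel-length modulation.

V_GS = 1.13 V

In saturation I_D = ½ k_n (V_GS − V_th)², so V_GS − V_th = √(2 I_D / k_n) = √(2 × 0.0387 / 0.956) = 0.285 V.
V_GS = 0.848 + 0.285 = 1.13 V.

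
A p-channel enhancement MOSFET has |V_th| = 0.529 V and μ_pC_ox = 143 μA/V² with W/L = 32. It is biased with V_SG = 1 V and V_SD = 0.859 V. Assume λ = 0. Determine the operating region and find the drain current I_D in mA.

k_p = μ_pC_ox · (W/L) = 4.576 mA/V².
V_ov = V_SG − |V_th| = 1 − 0.529 = 0.471 V.
Since V_SD = 0.859 V ≥ V_ov = 0.471 V, the device is in saturation.
I_D = ½ k_p V_ov² = 0.5 × 4.576 × 0.471² = 0.508 mA.

Saturation; I_D = 0.508 mA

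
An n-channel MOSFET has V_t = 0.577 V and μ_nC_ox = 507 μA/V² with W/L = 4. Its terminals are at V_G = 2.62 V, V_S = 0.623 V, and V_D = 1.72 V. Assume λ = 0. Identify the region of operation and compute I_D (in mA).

Triode; I_D = 1.94 mA

V_GS = V_G − V_S = 2.62 − 0.623 = 2 V; V_DS = V_D − V_S = 1.72 − 0.623 = 1.1 V.
k_n = μ_nC_ox · (W/L) = 2.028 mA/V².
V_ov = V_GS − V_t = 2 − 0.577 = 1.42 V.
Since V_DS = 1.1 V < V_ov = 1.42 V, the device is in the triode region.
I_D = k_n [V_ov · V_DS − ½ V_DS²] = 2.028 × [1.42 × 1.1 − 0.5 × 1.1²] = 1.94 mA.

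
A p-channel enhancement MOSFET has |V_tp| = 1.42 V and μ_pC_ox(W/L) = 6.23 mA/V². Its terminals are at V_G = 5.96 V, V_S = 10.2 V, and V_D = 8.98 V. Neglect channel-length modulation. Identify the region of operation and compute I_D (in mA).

V_SG = V_S − V_G = 10.2 − 5.96 = 4.24 V; V_SD = V_S − V_D = 10.2 − 8.98 = 1.22 V.
V_ov = V_SG − |V_tp| = 4.24 − 1.42 = 2.82 V.
Since V_SD = 1.22 V < V_ov = 2.82 V, the device is in the triode region.
I_D = k_p [V_ov · V_SD − ½ V_SD²] = 6.23 × [2.82 × 1.22 − 0.5 × 1.22²] = 16.8 mA.

Triode; I_D = 16.8 mA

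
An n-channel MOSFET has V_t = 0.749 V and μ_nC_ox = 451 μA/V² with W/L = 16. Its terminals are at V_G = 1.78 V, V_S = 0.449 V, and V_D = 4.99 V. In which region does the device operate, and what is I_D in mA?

Saturation; I_D = 1.22 mA

V_GS = V_G − V_S = 1.78 − 0.449 = 1.33 V; V_DS = V_D − V_S = 4.99 − 0.449 = 4.54 V.
k_n = μ_nC_ox · (W/L) = 7.216 mA/V².
V_ov = V_GS − V_t = 1.33 − 0.749 = 0.582 V.
Since V_DS = 4.54 V ≥ V_ov = 0.582 V, the device is in saturation.
I_D = ½ k_n V_ov² = 0.5 × 7.216 × 0.582² = 1.22 mA.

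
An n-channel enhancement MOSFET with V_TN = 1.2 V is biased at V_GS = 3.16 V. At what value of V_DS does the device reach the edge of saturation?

V_DS,sat = 1.96 V

The boundary between triode and saturation is V_DS = V_GS − V_TN = V_ov.
V_ov = 3.16 − 1.2 = 1.96 V.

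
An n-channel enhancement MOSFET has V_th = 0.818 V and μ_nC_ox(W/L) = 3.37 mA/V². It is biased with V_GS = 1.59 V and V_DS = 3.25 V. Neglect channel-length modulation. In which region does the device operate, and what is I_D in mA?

V_ov = V_GS − V_th = 1.59 − 0.818 = 0.772 V.
Since V_DS = 3.25 V ≥ V_ov = 0.772 V, the device is in saturation.
I_D = ½ k_n V_ov² = 0.5 × 3.37 × 0.772² = 1 mA.

Saturation; I_D = 1.00 mA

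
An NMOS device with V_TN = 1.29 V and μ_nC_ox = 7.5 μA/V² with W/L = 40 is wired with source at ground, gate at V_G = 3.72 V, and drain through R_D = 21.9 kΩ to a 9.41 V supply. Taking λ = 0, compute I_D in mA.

V_GS = V_G = 3.72 V, so V_ov = 3.72 − 1.29 = 2.43 V.
k_n = μ_nC_ox · (W/L) = 0.3 mA/V².
Assume saturation: I_D = ½ k_n V_ov² = 0.5 × 0.3 × 2.43² = 0.886 mA, giving V_DS = V_DD − I_D R_D = 9.41 − 0.886 × 21.9 = -9.99 V.
But -9.99 V < V_ov = 2.43 V, so the device is actually in triode.
In triode I_D = k_n[V_ov V_DS − ½ V_DS²] and I_D = (V_DD − V_DS)/R_D. Equating: 3.28 V_DS² − 16.97 V_DS + 9.41 = 0, giving V_DS = 0.632 V (the root below V_ov).
I_D = (9.41 − 0.632) / 21.9 = 0.401 mA.

I_D = 0.401 mA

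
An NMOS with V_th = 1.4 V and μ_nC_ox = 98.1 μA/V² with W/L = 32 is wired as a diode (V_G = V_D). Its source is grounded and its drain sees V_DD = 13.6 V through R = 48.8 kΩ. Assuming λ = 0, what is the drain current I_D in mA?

With gate tied to drain, V_GS = V_DS ≥ V_GS − V_th, so the device is in saturation.
k_n = μ_nC_ox · (W/L) = 3.139 mA/V².
KCL at the drain: ½ k_n (V_GS − V_th)² = (V_DD − V_GS)/R.
Let x = V_GS − 1.4. Then 76.6 x² + x − 12.2 = 0, giving x = 0.393 V (positive root), so V_GS = 1.79 V.
I_D = (V_DD − V_GS)/R = (13.6 − 1.79) / 48.8 = 0.242 mA.

I_D = 0.242 mA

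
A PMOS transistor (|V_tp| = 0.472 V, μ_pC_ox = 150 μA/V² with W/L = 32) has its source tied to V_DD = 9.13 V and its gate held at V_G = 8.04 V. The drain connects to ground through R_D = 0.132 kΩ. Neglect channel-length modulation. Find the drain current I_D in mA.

V_SG = V_DD − V_G = 9.13 − 8.04 = 1.09 V, so V_ov = 1.09 − 0.472 = 0.618 V.
k_p = μ_pC_ox · (W/L) = 4.8 mA/V².
Assume saturation: I_D = ½ k_p V_ov² = 0.5 × 4.8 × 0.618² = 0.917 mA, giving V_SD = V_DD − I_D R_D = 9.13 − 0.917 × 0.132 = 9.01 V.
V_SD = 9.01 V ≥ V_ov = 0.618 V, confirming saturation.

I_D = 0.917 mA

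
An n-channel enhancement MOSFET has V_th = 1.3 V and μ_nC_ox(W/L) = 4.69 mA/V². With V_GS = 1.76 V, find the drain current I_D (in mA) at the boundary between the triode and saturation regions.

At the boundary V_DS = V_ov = V_GS − V_th = 1.76 − 1.3 = 0.46 V.
I_D = ½ k_n V_ov² = 0.5 × 4.69 × 0.46² = 0.496 mA.

I_D = 0.496 mA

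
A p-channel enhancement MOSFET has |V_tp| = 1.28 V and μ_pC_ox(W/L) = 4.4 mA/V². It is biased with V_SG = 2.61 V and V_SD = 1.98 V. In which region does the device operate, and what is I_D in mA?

Saturation; I_D = 3.89 mA

V_ov = V_SG − |V_tp| = 2.61 − 1.28 = 1.33 V.
Since V_SD = 1.98 V ≥ V_ov = 1.33 V, the device is in saturation.
I_D = ½ k_p V_ov² = 0.5 × 4.4 × 1.33² = 3.89 mA.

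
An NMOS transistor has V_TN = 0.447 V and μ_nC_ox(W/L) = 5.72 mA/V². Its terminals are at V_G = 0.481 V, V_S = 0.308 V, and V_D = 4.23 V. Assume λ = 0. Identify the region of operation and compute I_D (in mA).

V_GS = V_G − V_S = 0.481 − 0.308 = 0.173 V; V_DS = V_D − V_S = 4.23 − 0.308 = 3.92 V.
V_GS = 0.173 V < V_TN = 0.447 V, so the transistor is in cutoff.

Cutoff; I_D = 0 mA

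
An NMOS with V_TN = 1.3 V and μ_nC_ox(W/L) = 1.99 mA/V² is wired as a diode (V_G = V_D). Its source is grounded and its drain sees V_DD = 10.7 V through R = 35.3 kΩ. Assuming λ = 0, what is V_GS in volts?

V_GS = 1.80 V

With gate tied to drain, V_GS = V_DS ≥ V_GS − V_TN, so the device is in saturation.
KCL at the drain: ½ k_n (V_GS − V_TN)² = (V_DD − V_GS)/R.
Let x = V_GS − 1.3. Then 35.1 x² + x − 9.4 = 0, giving x = 0.503 V (positive root), so V_GS = 1.8 V.
I_D = (V_DD − V_GS)/R = (10.7 − 1.8) / 35.3 = 0.252 mA.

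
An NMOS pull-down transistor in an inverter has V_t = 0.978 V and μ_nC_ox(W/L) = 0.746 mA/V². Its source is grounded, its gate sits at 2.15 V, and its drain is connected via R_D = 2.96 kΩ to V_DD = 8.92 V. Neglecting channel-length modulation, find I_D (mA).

V_GS = V_G = 2.15 V, so V_ov = 2.15 − 0.978 = 1.17 V.
Assume saturation: I_D = ½ k_n V_ov² = 0.5 × 0.746 × 1.17² = 0.512 mA, giving V_DS = V_DD − I_D R_D = 8.92 − 0.512 × 2.96 = 7.4 V.
V_DS = 7.4 V ≥ V_ov = 1.17 V, confirming saturation.

I_D = 0.512 mA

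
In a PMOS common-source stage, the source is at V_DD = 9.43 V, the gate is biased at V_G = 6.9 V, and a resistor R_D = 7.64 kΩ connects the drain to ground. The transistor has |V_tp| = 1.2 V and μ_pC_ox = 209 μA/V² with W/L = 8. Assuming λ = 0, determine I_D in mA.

V_SG = V_DD − V_G = 9.43 − 6.9 = 2.53 V, so V_ov = 2.53 − 1.2 = 1.33 V.
k_p = μ_pC_ox · (W/L) = 1.672 mA/V².
Assume saturation: I_D = ½ k_p V_ov² = 0.5 × 1.672 × 1.33² = 1.48 mA, giving V_SD = V_DD − I_D R_D = 9.43 − 1.48 × 7.64 = -1.87 V.
But -1.87 V < V_ov = 1.33 V, so the device is actually in triode.
In triode I_D = k_p[V_ov V_SD − ½ V_SD²] and I_D = (V_DD − V_SD)/R_D. Equating: 6.39 V_SD² − 17.99 V_SD + 9.43 = 0, giving V_SD = 0.696 V (the root below V_ov).
I_D = (9.43 − 0.696) / 7.64 = 1.14 mA.

I_D = 1.14 mA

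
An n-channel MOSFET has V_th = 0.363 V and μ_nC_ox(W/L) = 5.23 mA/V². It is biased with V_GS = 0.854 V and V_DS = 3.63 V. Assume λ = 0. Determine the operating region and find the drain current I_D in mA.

V_ov = V_GS − V_th = 0.854 − 0.363 = 0.491 V.
Since V_DS = 3.63 V ≥ V_ov = 0.491 V, the device is in saturation.
I_D = ½ k_n V_ov² = 0.5 × 5.23 × 0.491² = 0.63 mA.

Saturation; I_D = 0.630 mA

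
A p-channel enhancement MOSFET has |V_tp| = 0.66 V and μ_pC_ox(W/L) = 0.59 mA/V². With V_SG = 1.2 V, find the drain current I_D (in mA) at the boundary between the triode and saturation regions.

At the boundary V_SD = V_ov = V_SG − |V_tp| = 1.2 − 0.66 = 0.54 V.
I_D = ½ k_p V_ov² = 0.5 × 0.59 × 0.54² = 0.086 mA.

I_D = 0.0860 mA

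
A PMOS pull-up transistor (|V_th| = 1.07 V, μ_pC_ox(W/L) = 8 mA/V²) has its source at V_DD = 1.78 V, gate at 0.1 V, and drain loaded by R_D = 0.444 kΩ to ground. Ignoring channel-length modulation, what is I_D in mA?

I_D = 1.49 mA

V_SG = V_DD − V_G = 1.78 − 0.1 = 1.68 V, so V_ov = 1.68 − 1.07 = 0.61 V.
Assume saturation: I_D = ½ k_p V_ov² = 0.5 × 8 × 0.61² = 1.49 mA, giving V_SD = V_DD − I_D R_D = 1.78 − 1.49 × 0.444 = 1.12 V.
V_SD = 1.12 V ≥ V_ov = 0.61 V, confirming saturation.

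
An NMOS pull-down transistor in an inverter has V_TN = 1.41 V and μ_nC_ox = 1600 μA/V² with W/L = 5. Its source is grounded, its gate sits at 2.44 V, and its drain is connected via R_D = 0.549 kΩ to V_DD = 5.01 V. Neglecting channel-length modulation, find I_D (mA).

I_D = 4.24 mA

V_GS = V_G = 2.44 V, so V_ov = 2.44 − 1.41 = 1.03 V.
k_n = μ_nC_ox · (W/L) = 8 mA/V².
Assume saturation: I_D = ½ k_n V_ov² = 0.5 × 8 × 1.03² = 4.24 mA, giving V_DS = V_DD − I_D R_D = 5.01 − 4.24 × 0.549 = 2.68 V.
V_DS = 2.68 V ≥ V_ov = 1.03 V, confirming saturation.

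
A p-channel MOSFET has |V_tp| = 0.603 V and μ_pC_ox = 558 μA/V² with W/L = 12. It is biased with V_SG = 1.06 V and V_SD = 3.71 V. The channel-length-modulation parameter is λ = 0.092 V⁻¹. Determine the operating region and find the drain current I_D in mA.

Saturation; I_D = 0.938 mA

k_p = μ_pC_ox · (W/L) = 6.696 mA/V².
V_ov = V_SG − |V_tp| = 1.06 − 0.603 = 0.457 V.
Since V_SD = 3.71 V ≥ V_ov = 0.457 V, the device is in saturation.
I_D = ½ k_p V_ov² (1 + λ V_SD) = 0.5 × 6.696 × 0.457² × (1 + 0.092 × 3.71) = 0.938 mA.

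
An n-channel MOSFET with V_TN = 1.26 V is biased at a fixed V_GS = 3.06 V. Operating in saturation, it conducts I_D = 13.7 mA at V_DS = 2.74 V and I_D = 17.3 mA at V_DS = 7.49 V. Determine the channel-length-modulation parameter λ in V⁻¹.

λ = 0.0652 V⁻¹

With V_GS fixed, I_D ∝ (1 + λ V_DS) in saturation, so I_D2/I_D1 = (1 + λ V_DS2)/(1 + λ V_DS1).
17.3/13.7 = 1.263 = (1 + 7.49 λ)/(1 + 2.74 λ).
Solving: λ (I_D1 V_DS2 − I_D2 V_DS1) = I_D2 − I_D1, so λ = (17.3 − 13.7) / (13.7 × 7.49 − 17.3 × 2.74) = 3.6 / 55.2 = 0.0652 V⁻¹.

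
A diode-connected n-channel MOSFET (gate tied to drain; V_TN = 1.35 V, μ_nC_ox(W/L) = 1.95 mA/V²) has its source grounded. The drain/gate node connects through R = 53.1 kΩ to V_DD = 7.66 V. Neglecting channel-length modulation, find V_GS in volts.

With gate tied to drain, V_GS = V_DS ≥ V_GS − V_TN, so the device is in saturation.
KCL at the drain: ½ k_n (V_GS − V_TN)² = (V_DD − V_GS)/R.
Let x = V_GS − 1.35. Then 51.8 x² + x − 6.31 = 0, giving x = 0.34 V (positive root), so V_GS = 1.69 V.
I_D = (V_DD − V_GS)/R = (7.66 − 1.69) / 53.1 = 0.112 mA.

V_GS = 1.69 V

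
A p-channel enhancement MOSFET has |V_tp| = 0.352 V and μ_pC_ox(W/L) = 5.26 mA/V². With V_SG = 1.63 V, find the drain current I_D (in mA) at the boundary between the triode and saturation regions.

I_D = 4.30 mA

At the boundary V_SD = V_ov = V_SG − |V_tp| = 1.63 − 0.352 = 1.28 V.
I_D = ½ k_p V_ov² = 0.5 × 5.26 × 1.28² = 4.3 mA.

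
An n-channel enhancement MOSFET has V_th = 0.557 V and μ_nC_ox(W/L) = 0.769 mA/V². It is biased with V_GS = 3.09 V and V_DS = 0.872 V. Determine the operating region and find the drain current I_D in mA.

V_ov = V_GS − V_th = 3.09 − 0.557 = 2.53 V.
Since V_DS = 0.872 V < V_ov = 2.53 V, the device is in the triode region.
I_D = k_n [V_ov · V_DS − ½ V_DS²] = 0.769 × [2.53 × 0.872 − 0.5 × 0.872²] = 1.41 mA.

Triode; I_D = 1.41 mA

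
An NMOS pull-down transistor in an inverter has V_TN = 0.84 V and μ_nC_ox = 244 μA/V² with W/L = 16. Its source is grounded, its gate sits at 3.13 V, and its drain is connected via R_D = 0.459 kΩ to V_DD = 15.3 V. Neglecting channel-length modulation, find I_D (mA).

I_D = 10.2 mA

V_GS = V_G = 3.13 V, so V_ov = 3.13 − 0.84 = 2.29 V.
k_n = μ_nC_ox · (W/L) = 3.904 mA/V².
Assume saturation: I_D = ½ k_n V_ov² = 0.5 × 3.904 × 2.29² = 10.2 mA, giving V_DS = V_DD − I_D R_D = 15.3 − 10.2 × 0.459 = 10.6 V.
V_DS = 10.6 V ≥ V_ov = 2.29 V, confirming saturation.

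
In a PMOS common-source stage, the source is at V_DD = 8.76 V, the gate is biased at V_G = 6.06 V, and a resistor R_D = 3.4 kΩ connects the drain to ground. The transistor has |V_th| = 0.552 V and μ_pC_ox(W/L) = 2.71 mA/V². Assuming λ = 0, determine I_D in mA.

I_D = 2.44 mA

V_SG = V_DD − V_G = 8.76 − 6.06 = 2.7 V, so V_ov = 2.7 − 0.552 = 2.15 V.
Assume saturation: I_D = ½ k_p V_ov² = 0.5 × 2.71 × 2.15² = 6.25 mA, giving V_SD = V_DD − I_D R_D = 8.76 − 6.25 × 3.4 = -12.5 V.
But -12.5 V < V_ov = 2.15 V, so the device is actually in triode.
In triode I_D = k_p[V_ov V_SD − ½ V_SD²] and I_D = (V_DD − V_SD)/R_D. Equating: 4.61 V_SD² − 20.79 V_SD + 8.76 = 0, giving V_SD = 0.47 V (the root below V_ov).
I_D = (8.76 − 0.47) / 3.4 = 2.44 mA.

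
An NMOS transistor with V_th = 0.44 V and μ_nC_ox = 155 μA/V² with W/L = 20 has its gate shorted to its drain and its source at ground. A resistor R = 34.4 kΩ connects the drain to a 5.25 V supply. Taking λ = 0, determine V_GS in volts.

V_GS = 0.731 V

With gate tied to drain, V_GS = V_DS ≥ V_GS − V_th, so the device is in saturation.
k_n = μ_nC_ox · (W/L) = 3.1 mA/V².
KCL at the drain: ½ k_n (V_GS − V_th)² = (V_DD − V_GS)/R.
Let x = V_GS − 0.44. Then 53.3 x² + x − 4.81 = 0, giving x = 0.291 V (positive root), so V_GS = 0.731 V.
I_D = (V_DD − V_GS)/R = (5.25 − 0.731) / 34.4 = 0.131 mA.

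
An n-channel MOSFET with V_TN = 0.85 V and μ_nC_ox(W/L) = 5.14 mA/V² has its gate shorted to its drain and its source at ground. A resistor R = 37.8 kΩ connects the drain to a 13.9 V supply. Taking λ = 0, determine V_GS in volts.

V_GS = 1.21 V

With gate tied to drain, V_GS = V_DS ≥ V_GS − V_TN, so the device is in saturation.
KCL at the drain: ½ k_n (V_GS − V_TN)² = (V_DD − V_GS)/R.
Let x = V_GS − 0.85. Then 97.1 x² + x − 13.05 = 0, giving x = 0.361 V (positive root), so V_GS = 1.21 V.
I_D = (V_DD − V_GS)/R = (13.9 − 1.21) / 37.8 = 0.336 mA.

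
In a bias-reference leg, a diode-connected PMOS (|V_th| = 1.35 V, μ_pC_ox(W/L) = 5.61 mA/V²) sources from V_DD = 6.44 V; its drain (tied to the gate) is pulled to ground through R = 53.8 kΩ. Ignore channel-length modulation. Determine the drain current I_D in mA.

With gate tied to drain, V_SG = V_SD ≥ V_SG − |V_th|, so the device is in saturation.
KCL at the drain: ½ k_p (V_SG − |V_th|)² = (V_DD − V_SG)/R.
Let x = V_SG − 1.35. Then 151 x² + x − 5.09 = 0, giving x = 0.18 V (positive root), so V_SG = 1.53 V.
I_D = (V_DD − V_SG)/R = (6.44 − 1.53) / 53.8 = 0.0913 mA.

I_D = 0.0913 mA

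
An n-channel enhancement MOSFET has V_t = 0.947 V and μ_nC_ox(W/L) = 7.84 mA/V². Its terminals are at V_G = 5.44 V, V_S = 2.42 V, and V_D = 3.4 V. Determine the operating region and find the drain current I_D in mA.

V_GS = V_G − V_S = 5.44 − 2.42 = 3.02 V; V_DS = V_D − V_S = 3.4 − 2.42 = 0.98 V.
V_ov = V_GS − V_t = 3.02 − 0.947 = 2.07 V.
Since V_DS = 0.98 V < V_ov = 2.07 V, the device is in the triode region.
I_D = k_n [V_ov · V_DS − ½ V_DS²] = 7.84 × [2.07 × 0.98 − 0.5 × 0.98²] = 12.2 mA.

Triode; I_D = 12.2 mA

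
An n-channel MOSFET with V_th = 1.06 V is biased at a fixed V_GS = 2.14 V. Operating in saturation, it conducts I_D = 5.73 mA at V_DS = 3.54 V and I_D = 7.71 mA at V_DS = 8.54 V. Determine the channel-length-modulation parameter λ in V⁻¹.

With V_GS fixed, I_D ∝ (1 + λ V_DS) in saturation, so I_D2/I_D1 = (1 + λ V_DS2)/(1 + λ V_DS1).
7.71/5.73 = 1.346 = (1 + 8.54 λ)/(1 + 3.54 λ).
Solving: λ (I_D1 V_DS2 − I_D2 V_DS1) = I_D2 − I_D1, so λ = (7.71 − 5.73) / (5.73 × 8.54 − 7.71 × 3.54) = 1.98 / 21.6 = 0.0915 V⁻¹.

λ = 0.0915 V⁻¹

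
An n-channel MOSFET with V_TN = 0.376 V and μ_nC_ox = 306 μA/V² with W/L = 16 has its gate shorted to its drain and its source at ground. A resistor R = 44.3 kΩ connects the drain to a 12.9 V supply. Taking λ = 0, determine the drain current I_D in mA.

I_D = 0.275 mA

With gate tied to drain, V_GS = V_DS ≥ V_GS − V_TN, so the device is in saturation.
k_n = μ_nC_ox · (W/L) = 4.896 mA/V².
KCL at the drain: ½ k_n (V_GS − V_TN)² = (V_DD − V_GS)/R.
Let x = V_GS − 0.376. Then 108 x² + x − 12.52 = 0, giving x = 0.335 V (positive root), so V_GS = 0.711 V.
I_D = (V_DD − V_GS)/R = (12.9 − 0.711) / 44.3 = 0.275 mA.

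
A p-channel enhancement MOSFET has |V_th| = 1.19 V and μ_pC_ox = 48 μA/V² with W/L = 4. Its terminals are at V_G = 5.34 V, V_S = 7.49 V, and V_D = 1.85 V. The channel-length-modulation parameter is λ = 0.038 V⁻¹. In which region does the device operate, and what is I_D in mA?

Saturation; I_D = 0.107 mA

V_SG = V_S − V_G = 7.49 − 5.34 = 2.15 V; V_SD = V_S − V_D = 7.49 − 1.85 = 5.64 V.
k_p = μ_pC_ox · (W/L) = 0.192 mA/V².
V_ov = V_SG − |V_th| = 2.15 − 1.19 = 0.96 V.
Since V_SD = 5.64 V ≥ V_ov = 0.96 V, the device is in saturation.
I_D = ½ k_p V_ov² (1 + λ V_SD) = 0.5 × 0.192 × 0.96² × (1 + 0.038 × 5.64) = 0.107 mA.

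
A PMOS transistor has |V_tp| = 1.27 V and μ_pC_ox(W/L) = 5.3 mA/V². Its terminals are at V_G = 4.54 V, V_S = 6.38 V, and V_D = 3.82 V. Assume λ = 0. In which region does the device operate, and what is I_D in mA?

Saturation; I_D = 0.861 mA

V_SG = V_S − V_G = 6.38 − 4.54 = 1.84 V; V_SD = V_S − V_D = 6.38 − 3.82 = 2.56 V.
V_ov = V_SG − |V_tp| = 1.84 − 1.27 = 0.57 V.
Since V_SD = 2.56 V ≥ V_ov = 0.57 V, the device is in saturation.
I_D = ½ k_p V_ov² = 0.5 × 5.3 × 0.57² = 0.861 mA.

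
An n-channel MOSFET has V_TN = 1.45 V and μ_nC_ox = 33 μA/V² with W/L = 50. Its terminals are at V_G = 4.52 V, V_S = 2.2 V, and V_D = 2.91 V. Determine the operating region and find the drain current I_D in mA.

V_GS = V_G − V_S = 4.52 − 2.2 = 2.32 V; V_DS = V_D − V_S = 2.91 − 2.2 = 0.71 V.
k_n = μ_nC_ox · (W/L) = 1.65 mA/V².
V_ov = V_GS − V_TN = 2.32 − 1.45 = 0.87 V.
Since V_DS = 0.71 V < V_ov = 0.87 V, the device is in the triode region.
I_D = k_n [V_ov · V_DS − ½ V_DS²] = 1.65 × [0.87 × 0.71 − 0.5 × 0.71²] = 0.603 mA.

Triode; I_D = 0.603 mA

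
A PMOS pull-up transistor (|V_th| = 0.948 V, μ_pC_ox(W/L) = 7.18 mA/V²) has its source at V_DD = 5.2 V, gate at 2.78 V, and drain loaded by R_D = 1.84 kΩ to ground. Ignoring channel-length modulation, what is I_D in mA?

V_SG = V_DD − V_G = 5.2 − 2.78 = 2.42 V, so V_ov = 2.42 − 0.948 = 1.47 V.
Assume saturation: I_D = ½ k_p V_ov² = 0.5 × 7.18 × 1.47² = 7.78 mA, giving V_SD = V_DD − I_D R_D = 5.2 − 7.78 × 1.84 = -9.11 V.
But -9.11 V < V_ov = 1.47 V, so the device is actually in triode.
In triode I_D = k_p[V_ov V_SD − ½ V_SD²] and I_D = (V_DD − V_SD)/R_D. Equating: 6.61 V_SD² − 20.45 V_SD + 5.2 = 0, giving V_SD = 0.28 V (the root below V_ov).
I_D = (5.2 − 0.28) / 1.84 = 2.67 mA.

I_D = 2.67 mA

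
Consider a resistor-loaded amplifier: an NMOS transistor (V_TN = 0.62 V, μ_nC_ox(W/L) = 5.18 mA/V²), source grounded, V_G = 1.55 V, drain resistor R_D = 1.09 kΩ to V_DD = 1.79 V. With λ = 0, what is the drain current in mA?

I_D = 1.33 mA

V_GS = V_G = 1.55 V, so V_ov = 1.55 − 0.62 = 0.93 V.
Assume saturation: I_D = ½ k_n V_ov² = 0.5 × 5.18 × 0.93² = 2.24 mA, giving V_DS = V_DD − I_D R_D = 1.79 − 2.24 × 1.09 = -0.652 V.
But -0.652 V < V_ov = 0.93 V, so the device is actually in triode.
In triode I_D = k_n[V_ov V_DS − ½ V_DS²] and I_D = (V_DD − V_DS)/R_D. Equating: 2.82 V_DS² − 6.251 V_DS + 1.79 = 0, giving V_DS = 0.338 V (the root below V_ov).
I_D = (1.79 − 0.338) / 1.09 = 1.33 mA.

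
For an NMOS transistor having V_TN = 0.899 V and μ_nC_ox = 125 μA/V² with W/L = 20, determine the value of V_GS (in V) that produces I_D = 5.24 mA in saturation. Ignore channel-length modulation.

k_n = μ_nC_ox · (W/L) = 2.5 mA/V².
In saturation I_D = ½ k_n (V_GS − V_TN)², so V_GS − V_TN = √(2 I_D / k_n) = √(2 × 5.24 / 2.5) = 2.05 V.
V_GS = 0.899 + 2.05 = 2.95 V.

V_GS = 2.95 V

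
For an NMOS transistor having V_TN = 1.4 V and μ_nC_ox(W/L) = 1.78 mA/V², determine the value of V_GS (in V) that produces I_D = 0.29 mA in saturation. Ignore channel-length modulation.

V_GS = 1.97 V

In saturation I_D = ½ k_n (V_GS − V_TN)², so V_GS − V_TN = √(2 I_D / k_n) = √(2 × 0.29 / 1.78) = 0.571 V.
V_GS = 1.4 + 0.571 = 1.97 V.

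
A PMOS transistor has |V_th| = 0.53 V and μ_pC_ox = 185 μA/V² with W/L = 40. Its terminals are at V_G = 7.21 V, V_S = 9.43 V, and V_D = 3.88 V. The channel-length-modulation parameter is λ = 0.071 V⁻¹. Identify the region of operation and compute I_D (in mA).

V_SG = V_S − V_G = 9.43 − 7.21 = 2.22 V; V_SD = V_S − V_D = 9.43 − 3.88 = 5.55 V.
k_p = μ_pC_ox · (W/L) = 7.4 mA/V².
V_ov = V_SG − |V_th| = 2.22 − 0.53 = 1.69 V.
Since V_SD = 5.55 V ≥ V_ov = 1.69 V, the device is in saturation.
I_D = ½ k_p V_ov² (1 + λ V_SD) = 0.5 × 7.4 × 1.69² × (1 + 0.071 × 5.55) = 14.7 mA.

Saturation; I_D = 14.7 mA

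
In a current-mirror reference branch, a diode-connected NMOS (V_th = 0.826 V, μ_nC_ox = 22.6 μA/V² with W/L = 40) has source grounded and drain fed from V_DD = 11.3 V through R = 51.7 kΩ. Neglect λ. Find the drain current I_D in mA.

With gate tied to drain, V_GS = V_DS ≥ V_GS − V_th, so the device is in saturation.
k_n = μ_nC_ox · (W/L) = 0.904 mA/V².
KCL at the drain: ½ k_n (V_GS − V_th)² = (V_DD − V_GS)/R.
Let x = V_GS − 0.826. Then 23.4 x² + x − 10.47 = 0, giving x = 0.648 V (positive root), so V_GS = 1.47 V.
I_D = (V_DD − V_GS)/R = (11.3 − 1.47) / 51.7 = 0.19 mA.

I_D = 0.190 mA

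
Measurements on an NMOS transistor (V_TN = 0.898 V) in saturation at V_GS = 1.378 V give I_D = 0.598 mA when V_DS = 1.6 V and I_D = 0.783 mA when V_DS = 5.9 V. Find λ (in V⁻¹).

With V_GS fixed, I_D ∝ (1 + λ V_DS) in saturation, so I_D2/I_D1 = (1 + λ V_DS2)/(1 + λ V_DS1).
0.783/0.598 = 1.309 = (1 + 5.9 λ)/(1 + 1.6 λ).
Solving: λ (I_D1 V_DS2 − I_D2 V_DS1) = I_D2 − I_D1, so λ = (0.783 − 0.598) / (0.598 × 5.9 − 0.783 × 1.6) = 0.185 / 2.28 = 0.0813 V⁻¹.

λ = 0.0813 V⁻¹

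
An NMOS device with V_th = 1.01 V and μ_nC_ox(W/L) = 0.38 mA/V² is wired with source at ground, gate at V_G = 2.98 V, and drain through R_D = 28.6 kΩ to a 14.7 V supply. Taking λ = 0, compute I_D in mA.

I_D = 0.485 mA

V_GS = V_G = 2.98 V, so V_ov = 2.98 − 1.01 = 1.97 V.
Assume saturation: I_D = ½ k_n V_ov² = 0.5 × 0.38 × 1.97² = 0.737 mA, giving V_DS = V_DD − I_D R_D = 14.7 − 0.737 × 28.6 = -6.39 V.
But -6.39 V < V_ov = 1.97 V, so the device is actually in triode.
In triode I_D = k_n[V_ov V_DS − ½ V_DS²] and I_D = (V_DD − V_DS)/R_D. Equating: 5.43 V_DS² − 22.41 V_DS + 14.7 = 0, giving V_DS = 0.818 V (the root below V_ov).
I_D = (14.7 − 0.818) / 28.6 = 0.485 mA.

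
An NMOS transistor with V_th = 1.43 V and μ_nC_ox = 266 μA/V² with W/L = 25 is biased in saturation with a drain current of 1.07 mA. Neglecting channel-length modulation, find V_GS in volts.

k_n = μ_nC_ox · (W/L) = 6.65 mA/V².
In saturation I_D = ½ k_n (V_GS − V_th)², so V_GS − V_th = √(2 I_D / k_n) = √(2 × 1.07 / 6.65) = 0.567 V.
V_GS = 1.43 + 0.567 = 2 V.

V_GS = 2.00 V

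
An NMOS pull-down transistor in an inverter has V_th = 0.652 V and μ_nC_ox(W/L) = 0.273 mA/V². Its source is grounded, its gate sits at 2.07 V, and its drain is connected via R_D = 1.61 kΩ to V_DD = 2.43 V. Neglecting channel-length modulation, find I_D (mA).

V_GS = V_G = 2.07 V, so V_ov = 2.07 − 0.652 = 1.42 V.
Assume saturation: I_D = ½ k_n V_ov² = 0.5 × 0.273 × 1.42² = 0.274 mA, giving V_DS = V_DD − I_D R_D = 2.43 − 0.274 × 1.61 = 1.99 V.
V_DS = 1.99 V ≥ V_ov = 1.42 V, confirming saturation.

I_D = 0.274 mA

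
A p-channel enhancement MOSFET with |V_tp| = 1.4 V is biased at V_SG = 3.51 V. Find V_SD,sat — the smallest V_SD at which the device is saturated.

V_SD,sat = 2.11 V

The boundary between triode and saturation is V_SD = V_SG − |V_tp| = V_ov.
V_ov = 3.51 − 1.4 = 2.11 V.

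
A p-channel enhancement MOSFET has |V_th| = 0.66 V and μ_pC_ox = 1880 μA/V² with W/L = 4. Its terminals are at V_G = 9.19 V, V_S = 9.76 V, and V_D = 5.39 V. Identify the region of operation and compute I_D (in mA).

Cutoff; I_D = 0 mA

V_SG = V_S − V_G = 9.76 − 9.19 = 0.57 V; V_SD = V_S − V_D = 9.76 − 5.39 = 4.37 V.
V_SG = 0.57 V < |V_th| = 0.66 V, so the transistor is in cutoff.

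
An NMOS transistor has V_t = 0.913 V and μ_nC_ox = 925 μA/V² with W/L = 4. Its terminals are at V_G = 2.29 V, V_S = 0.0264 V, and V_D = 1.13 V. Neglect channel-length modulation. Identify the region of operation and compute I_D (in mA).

Triode; I_D = 3.26 mA

V_GS = V_G − V_S = 2.29 − 0.0264 = 2.26 V; V_DS = V_D − V_S = 1.13 − 0.0264 = 1.1 V.
k_n = μ_nC_ox · (W/L) = 3.7 mA/V².
V_ov = V_GS − V_t = 2.26 − 0.913 = 1.35 V.
Since V_DS = 1.1 V < V_ov = 1.35 V, the device is in the triode region.
I_D = k_n [V_ov · V_DS − ½ V_DS²] = 3.7 × [1.35 × 1.1 − 0.5 × 1.1²] = 3.26 mA.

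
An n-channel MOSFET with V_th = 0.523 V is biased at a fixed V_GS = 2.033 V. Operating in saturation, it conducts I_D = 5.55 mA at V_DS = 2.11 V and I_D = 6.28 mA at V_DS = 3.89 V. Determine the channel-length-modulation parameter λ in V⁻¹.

With V_GS fixed, I_D ∝ (1 + λ V_DS) in saturation, so I_D2/I_D1 = (1 + λ V_DS2)/(1 + λ V_DS1).
6.28/5.55 = 1.132 = (1 + 3.89 λ)/(1 + 2.11 λ).
Solving: λ (I_D1 V_DS2 − I_D2 V_DS1) = I_D2 − I_D1, so λ = (6.28 − 5.55) / (5.55 × 3.89 − 6.28 × 2.11) = 0.73 / 8.34 = 0.0875 V⁻¹.

λ = 0.0875 V⁻¹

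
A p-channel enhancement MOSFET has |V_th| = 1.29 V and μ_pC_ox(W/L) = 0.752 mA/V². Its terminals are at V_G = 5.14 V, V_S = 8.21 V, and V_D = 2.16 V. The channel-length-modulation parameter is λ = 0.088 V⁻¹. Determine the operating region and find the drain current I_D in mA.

Saturation; I_D = 1.83 mA

V_SG = V_S − V_G = 8.21 − 5.14 = 3.07 V; V_SD = V_S − V_D = 8.21 − 2.16 = 6.05 V.
V_ov = V_SG − |V_th| = 3.07 − 1.29 = 1.78 V.
Since V_SD = 6.05 V ≥ V_ov = 1.78 V, the device is in saturation.
I_D = ½ k_p V_ov² (1 + λ V_SD) = 0.5 × 0.752 × 1.78² × (1 + 0.088 × 6.05) = 1.83 mA.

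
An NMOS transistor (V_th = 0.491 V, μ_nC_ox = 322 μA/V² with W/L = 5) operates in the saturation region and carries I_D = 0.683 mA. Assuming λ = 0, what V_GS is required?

V_GS = 1.41 V

k_n = μ_nC_ox · (W/L) = 1.61 mA/V².
In saturation I_D = ½ k_n (V_GS − V_th)², so V_GS − V_th = √(2 I_D / k_n) = √(2 × 0.683 / 1.61) = 0.921 V.
V_GS = 0.491 + 0.921 = 1.41 V.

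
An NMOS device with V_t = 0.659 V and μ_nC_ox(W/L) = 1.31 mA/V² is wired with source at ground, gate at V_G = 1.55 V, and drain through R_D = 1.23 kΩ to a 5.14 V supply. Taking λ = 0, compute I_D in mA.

V_GS = V_G = 1.55 V, so V_ov = 1.55 − 0.659 = 0.891 V.
Assume saturation: I_D = ½ k_n V_ov² = 0.5 × 1.31 × 0.891² = 0.52 mA, giving V_DS = V_DD − I_D R_D = 5.14 − 0.52 × 1.23 = 4.5 V.
V_DS = 4.5 V ≥ V_ov = 0.891 V, confirming saturation.

I_D = 0.520 mA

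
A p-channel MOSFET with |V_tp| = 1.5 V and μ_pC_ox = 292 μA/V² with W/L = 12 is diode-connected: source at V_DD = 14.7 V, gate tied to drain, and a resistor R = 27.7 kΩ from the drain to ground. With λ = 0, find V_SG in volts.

With gate tied to drain, V_SG = V_SD ≥ V_SG − |V_tp|, so the device is in saturation.
k_p = μ_pC_ox · (W/L) = 3.504 mA/V².
KCL at the drain: ½ k_p (V_SG − |V_tp|)² = (V_DD − V_SG)/R.
Let x = V_SG − 1.5. Then 48.5 x² + x − 13.2 = 0, giving x = 0.511 V (positive root), so V_SG = 2.01 V.
I_D = (V_DD − V_SG)/R = (14.7 − 2.01) / 27.7 = 0.458 mA.

V_SG = 2.01 V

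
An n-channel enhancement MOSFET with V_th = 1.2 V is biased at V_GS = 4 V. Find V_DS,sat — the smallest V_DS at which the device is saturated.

The boundary between triode and saturation is V_DS = V_GS − V_th = V_ov.
V_ov = 4 − 1.2 = 2.8 V.

V_DS,sat = 2.80 V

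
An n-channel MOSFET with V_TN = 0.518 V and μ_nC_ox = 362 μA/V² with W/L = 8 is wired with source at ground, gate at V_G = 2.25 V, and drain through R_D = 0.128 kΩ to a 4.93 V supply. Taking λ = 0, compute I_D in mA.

I_D = 4.34 mA

V_GS = V_G = 2.25 V, so V_ov = 2.25 − 0.518 = 1.73 V.
k_n = μ_nC_ox · (W/L) = 2.896 mA/V².
Assume saturation: I_D = ½ k_n V_ov² = 0.5 × 2.896 × 1.73² = 4.34 mA, giving V_DS = V_DD − I_D R_D = 4.93 − 4.34 × 0.128 = 4.37 V.
V_DS = 4.37 V ≥ V_ov = 1.73 V, confirming saturation.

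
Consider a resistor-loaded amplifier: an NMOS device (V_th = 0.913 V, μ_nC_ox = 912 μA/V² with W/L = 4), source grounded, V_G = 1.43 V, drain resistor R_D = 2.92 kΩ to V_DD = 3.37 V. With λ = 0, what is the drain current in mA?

V_GS = V_G = 1.43 V, so V_ov = 1.43 − 0.913 = 0.517 V.
k_n = μ_nC_ox · (W/L) = 3.648 mA/V².
Assume saturation: I_D = ½ k_n V_ov² = 0.5 × 3.648 × 0.517² = 0.488 mA, giving V_DS = V_DD − I_D R_D = 3.37 − 0.488 × 2.92 = 1.95 V.
V_DS = 1.95 V ≥ V_ov = 0.517 V, confirming saturation.

I_D = 0.488 mA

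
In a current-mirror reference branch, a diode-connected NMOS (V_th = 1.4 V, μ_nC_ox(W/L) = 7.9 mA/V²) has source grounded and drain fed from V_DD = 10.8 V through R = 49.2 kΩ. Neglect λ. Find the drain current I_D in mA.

I_D = 0.187 mA

With gate tied to drain, V_GS = V_DS ≥ V_GS − V_th, so the device is in saturation.
KCL at the drain: ½ k_n (V_GS − V_th)² = (V_DD − V_GS)/R.
Let x = V_GS − 1.4. Then 194 x² + x − 9.4 = 0, giving x = 0.217 V (positive root), so V_GS = 1.62 V.
I_D = (V_DD − V_GS)/R = (10.8 − 1.62) / 49.2 = 0.187 mA.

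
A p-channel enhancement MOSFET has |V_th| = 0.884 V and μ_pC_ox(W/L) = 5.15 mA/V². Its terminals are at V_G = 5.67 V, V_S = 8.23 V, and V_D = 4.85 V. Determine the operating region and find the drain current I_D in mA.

V_SG = V_S − V_G = 8.23 − 5.67 = 2.56 V; V_SD = V_S − V_D = 8.23 − 4.85 = 3.38 V.
V_ov = V_SG − |V_th| = 2.56 − 0.884 = 1.68 V.
Since V_SD = 3.38 V ≥ V_ov = 1.68 V, the device is in saturation.
I_D = ½ k_p V_ov² = 0.5 × 5.15 × 1.68² = 7.23 mA.

Saturation; I_D = 7.23 mA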